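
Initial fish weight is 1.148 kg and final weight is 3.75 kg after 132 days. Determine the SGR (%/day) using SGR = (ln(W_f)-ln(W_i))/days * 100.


ln(W_f) = ln(3.75) = 1.3217558
ln(W_i) = ln(1.148) = 0.1380213
ln(W_f) - ln(W_i) = 1.3217558 - 0.1380213 = 1.1837345
SGR = 1.1837345 / 132 * 100 = 0.896769 %/day

0.896769 %/day


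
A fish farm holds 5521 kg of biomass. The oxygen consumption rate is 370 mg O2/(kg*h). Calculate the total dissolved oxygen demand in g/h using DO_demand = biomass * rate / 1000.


Total O2 consumption (mg/h) = 5521 kg * 370 mg/(kg*h) = 2042770 mg/h
Convert to g/h: 2042770 / 1000 = 2042.77 g/h

2042.77 g/h


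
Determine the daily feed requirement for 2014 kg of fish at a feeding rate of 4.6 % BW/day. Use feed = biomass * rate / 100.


Feeding rate fraction = 4.6% / 100 = 0.046
Daily feed = 2014 kg * 0.046 = 92.644 kg/day

92.644 kg/day


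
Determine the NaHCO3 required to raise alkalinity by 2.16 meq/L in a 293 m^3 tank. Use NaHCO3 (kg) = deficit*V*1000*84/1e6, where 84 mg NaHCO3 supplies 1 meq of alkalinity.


Tank volume in L = 293 m^3 * 1000 = 293000 L
Total meq required = 2.16 meq/L * 293000 L = 632880 meq
NaHCO3 mass = 632880 meq * 84 mg/meq / 1e6 = 53.1619 kg

53.1619 kg


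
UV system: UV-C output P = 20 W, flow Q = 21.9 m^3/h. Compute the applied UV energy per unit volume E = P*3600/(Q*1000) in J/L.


Energy delivered per hour = 20 W * 3600 s = 72000 J/h
Volume treated per hour = 21.9 m^3/h * 1000 = 21900 L/h
dose = 72000 / 21900 = 3.28767 J/L

3.28767 J/L


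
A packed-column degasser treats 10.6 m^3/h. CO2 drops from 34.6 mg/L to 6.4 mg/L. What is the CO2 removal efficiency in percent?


CO2_out / CO2_in = 6.4 / 34.6 = 0.1849711
Fraction remaining = 0.1849711
efficiency = (1 - 0.1849711) * 100 = 81.5029 %

81.5029 %


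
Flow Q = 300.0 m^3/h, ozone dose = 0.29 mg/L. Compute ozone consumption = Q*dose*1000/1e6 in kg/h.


O3 demand (mg/h) = Q * dose * 1000 = 300.0 * 0.29 * 1000 = 87000 mg/h
Convert mg to kg: 87000 / 1e6 = 0.087 kg/h

0.087 kg/h


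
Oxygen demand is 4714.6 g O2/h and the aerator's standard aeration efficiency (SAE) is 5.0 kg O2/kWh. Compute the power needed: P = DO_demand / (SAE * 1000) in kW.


SAE in g O2/kWh = 5.0 * 1000 = 5000 g/kWh
P = DO_demand / SAE_g = 4714.6 / 5000 = 0.94292 kW

0.94292 kW


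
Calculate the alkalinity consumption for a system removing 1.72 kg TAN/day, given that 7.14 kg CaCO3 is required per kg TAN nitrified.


Alkalinity factor: 7.14 kg CaCO3 consumed per kg TAN nitrified
alk = 1.72 kg TAN * 7.14 = 12.2808 kg CaCO3/day

12.2808 kg CaCO3/day


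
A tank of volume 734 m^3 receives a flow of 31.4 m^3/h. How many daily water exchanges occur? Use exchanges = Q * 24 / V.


Daily flow volume = 31.4 m^3/h * 24 h = 753.6 m^3/day
Exchanges = daily flow / tank volume = 753.6 / 734 = 1.0267 exchanges/day

1.0267 exchanges/day


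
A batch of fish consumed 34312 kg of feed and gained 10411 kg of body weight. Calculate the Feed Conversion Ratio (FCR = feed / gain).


FCR = feed consumed / weight gained
FCR = 34312 kg / 10411 kg = 3.29574

3.29574


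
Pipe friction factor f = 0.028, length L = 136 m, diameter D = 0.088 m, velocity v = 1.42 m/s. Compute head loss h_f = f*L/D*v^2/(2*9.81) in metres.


v^2 = 1.42^2 = 2.0164 m^2/s^2
L/D = 136/0.088 = 1545.4545
h_f = f*(L/D)*v^2/(2g) = 0.028 * 1545.4545 * 2.0164 / 19.62 = 4.44725 m

4.44725 m


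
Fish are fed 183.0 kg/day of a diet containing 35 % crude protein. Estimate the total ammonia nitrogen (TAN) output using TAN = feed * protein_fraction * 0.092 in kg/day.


Protein in feed = 183.0 * 35/100 = 64.05 kg/day
TAN = protein * 0.092 = 64.05 * 0.092 = 5.8926 kg/day

5.8926 kg/day


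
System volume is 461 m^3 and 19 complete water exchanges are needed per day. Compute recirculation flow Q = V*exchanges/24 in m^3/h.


Daily recirculation volume = 461 m^3 * 19 = 8759 m^3/day
Flow rate Q = daily volume / 24 h = 8759 / 24 = 364.958 m^3/h

364.958 m^3/h


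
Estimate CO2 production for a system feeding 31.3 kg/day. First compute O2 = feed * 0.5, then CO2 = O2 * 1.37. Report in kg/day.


O2 = 31.3 * 0.5 = 15.65
CO2 = 15.65 * 1.37 = 21.4405

21.4405 kg/day


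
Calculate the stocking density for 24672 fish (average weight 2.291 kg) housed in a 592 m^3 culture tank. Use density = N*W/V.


Total biomass = 24672 fish * 2.291 kg = 56523.552 kg
Density = total biomass / volume = 56523.552 / 592 = 95.479 kg/m^3

95.479 kg/m^3


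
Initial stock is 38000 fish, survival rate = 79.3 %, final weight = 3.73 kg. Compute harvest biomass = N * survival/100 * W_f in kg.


Survivors = 38000 * 79.3/100 = 30134 fish
Harvest biomass = survivors * W_f = 30134 * 3.73 = 112399.82 kg

112399.82 kg


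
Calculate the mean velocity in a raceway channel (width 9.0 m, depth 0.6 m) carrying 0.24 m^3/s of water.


Cross-sectional area = W * d = 9.0 * 0.6 = 5.4 m^2
Velocity = Q / A = 0.24 / 5.4 = 0.0444444 m/s

0.0444444 m/s


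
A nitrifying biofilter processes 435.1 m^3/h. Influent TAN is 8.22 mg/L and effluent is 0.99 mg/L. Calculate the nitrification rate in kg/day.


Concentration drop: TAN_in - TAN_out = 8.22 - 0.99 = 7.23 mg/L
Hourly TAN removed = Q * dTAN = 435.1 m^3/h * 7.23 mg/L = 3145.773 g/h  (m^3/h * mg/L = g/h)
Daily TAN removed = 3145.773 * 24 = 75498.552 g/day
Convert to kg/day: 75498.552 / 1000 = 75.498552 kg/day

75.498552 kg/day


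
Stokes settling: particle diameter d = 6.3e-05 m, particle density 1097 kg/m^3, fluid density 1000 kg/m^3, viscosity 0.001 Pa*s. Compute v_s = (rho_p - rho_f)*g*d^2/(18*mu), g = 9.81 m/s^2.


Density difference: rho_p - rho_f = 1097 - 1000 = 97 kg/m^3
d^2 = (6.3e-05)^2 = 3.969e-09 m^2
Numerator = (rho_p - rho_f) * g * d^2 = 97 * 9.81 * 3.969e-09 = 3.7767813e-06
Denominator = 18 * mu = 18 * 0.001 = 0.018
v_s = 3.7767813e-06 / 0.018 = 2.09821e-04 m/s
Check: Re = rho_f * v_s * d / mu = 1000 * 2.09821e-04 * 6.3e-05 / 0.001 = 0.0132 < 1, so Stokes' law applies.

2.09821e-04 m/s


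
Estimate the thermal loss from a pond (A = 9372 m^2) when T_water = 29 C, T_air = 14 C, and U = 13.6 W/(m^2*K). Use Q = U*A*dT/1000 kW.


Temperature difference dT = 29 - 14 = 15 K
Heat loss (W) = U * A * dT = 13.6 * 9372 * 15 = 1911888 W
Convert to kW: 1911888 / 1000 = 1911.888 kW

1911.888 kW


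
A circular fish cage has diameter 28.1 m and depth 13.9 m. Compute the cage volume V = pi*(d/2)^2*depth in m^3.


r = d/2 = 28.1/2 = 14.05 m
Base area = pi*r^2 = pi*14.05^2 = 620.15824 m^2
Volume = 620.15824 * 13.9 = 8620.2 m^3

8620.2 m^3


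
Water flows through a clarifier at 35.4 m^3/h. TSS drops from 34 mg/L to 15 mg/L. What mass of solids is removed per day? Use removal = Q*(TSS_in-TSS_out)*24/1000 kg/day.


Concentration drop: TSS_in - TSS_out = 34 - 15 = 19 mg/L
Hourly solids removed = Q * dTSS = 35.4 m^3/h * 19 mg/L = 672.6 g/h  (m^3/h * mg/L = g/h)
Daily solids removed = 672.6 * 24 = 16142.4 g/day
Convert g to kg: 16142.4 / 1000 = 16.1424 kg/day

16.1424 kg/day


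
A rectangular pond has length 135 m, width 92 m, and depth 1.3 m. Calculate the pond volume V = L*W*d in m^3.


Base area = L * W = 135 * 92 = 12420 m^2
Volume = area * depth = 12420 * 1.3 = 16146 m^3

16146 m^3


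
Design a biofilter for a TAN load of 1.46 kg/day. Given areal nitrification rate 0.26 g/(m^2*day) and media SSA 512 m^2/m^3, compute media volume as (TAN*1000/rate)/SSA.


A = 1.46*1000 / 0.26 = 5615.3846 m^2
V = 5615.3846 / 512 = 10.9675

10.9675 m^3


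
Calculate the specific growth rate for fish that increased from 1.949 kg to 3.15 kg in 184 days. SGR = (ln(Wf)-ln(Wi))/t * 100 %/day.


ln(W_f) = ln(3.15) = 1.1474025
ln(W_i) = ln(1.949) = 0.66731642
ln(W_f) - ln(W_i) = 1.1474025 - 0.66731642 = 0.48008608
SGR = 0.48008608 / 184 * 100 = 0.260916 %/day

0.260916 %/day


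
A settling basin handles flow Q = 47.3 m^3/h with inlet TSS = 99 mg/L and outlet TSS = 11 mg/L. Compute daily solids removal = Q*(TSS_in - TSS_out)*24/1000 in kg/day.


Concentration drop: TSS_in - TSS_out = 99 - 11 = 88 mg/L
Hourly solids removed = Q * dTSS = 47.3 m^3/h * 88 mg/L = 4162.4 g/h  (m^3/h * mg/L = g/h)
Daily solids removed = 4162.4 * 24 = 99897.6 g/day
Convert g to kg: 99897.6 / 1000 = 99.8976 kg/day

99.8976 kg/day


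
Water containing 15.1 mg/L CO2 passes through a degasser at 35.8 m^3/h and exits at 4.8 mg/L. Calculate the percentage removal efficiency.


CO2_out / CO2_in = 4.8 / 15.1 = 0.31788079
Fraction remaining = 0.31788079
efficiency = (1 - 0.31788079) * 100 = 68.2119 %

68.2119 %


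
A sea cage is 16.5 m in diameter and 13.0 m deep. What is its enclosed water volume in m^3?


r = d/2 = 16.5/2 = 8.25 m
Base area = pi*r^2 = pi*8.25^2 = 213.82465 m^2
Volume = 213.82465 * 13.0 = 2779.72 m^3

2779.72 m^3


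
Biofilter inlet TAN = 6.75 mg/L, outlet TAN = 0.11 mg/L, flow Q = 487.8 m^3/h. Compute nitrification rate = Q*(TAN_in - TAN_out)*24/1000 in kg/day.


Concentration drop: TAN_in - TAN_out = 6.75 - 0.11 = 6.64 mg/L
Hourly TAN removed = Q * dTAN = 487.8 m^3/h * 6.64 mg/L = 3238.992 g/h  (m^3/h * mg/L = g/h)
Daily TAN removed = 3238.992 * 24 = 77735.808 g/day
Convert to kg/day: 77735.808 / 1000 = 77.735808 kg/day

77.735808 kg/day


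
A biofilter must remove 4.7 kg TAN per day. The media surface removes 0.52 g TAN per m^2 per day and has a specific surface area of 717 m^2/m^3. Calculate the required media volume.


A = 4.7*1000 / 0.52 = 9038.4615 m^2
V = 9038.4615 / 717 = 12.6059

12.6059 m^3


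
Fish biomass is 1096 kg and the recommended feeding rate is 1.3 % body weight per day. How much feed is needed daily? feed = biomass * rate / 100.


Feeding rate fraction = 1.3% / 100 = 0.013
Daily feed = 1096 kg * 0.013 = 14.248 kg/day

14.248 kg/day


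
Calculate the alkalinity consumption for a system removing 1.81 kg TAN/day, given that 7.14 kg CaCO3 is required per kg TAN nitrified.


Alkalinity factor: 7.14 kg CaCO3 consumed per kg TAN nitrified
alk = 1.81 kg TAN * 7.14 = 12.9234 kg CaCO3/day

12.9234 kg CaCO3/day


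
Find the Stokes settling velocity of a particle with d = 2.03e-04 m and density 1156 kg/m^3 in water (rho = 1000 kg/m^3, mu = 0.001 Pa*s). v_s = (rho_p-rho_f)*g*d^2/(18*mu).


Density difference: rho_p - rho_f = 1156 - 1000 = 156 kg/m^3
d^2 = (2.03e-04)^2 = 4.1209e-08 m^2
Numerator = (rho_p - rho_f) * g * d^2 = 156 * 9.81 * 4.1209e-08 = 6.3064605e-05
Denominator = 18 * mu = 18 * 0.001 = 0.018
v_s = 6.3064605e-05 / 0.018 = 0.00350359 m/s
Check: Re = rho_f * v_s * d / mu = 1000 * 0.00350359 * 2.03e-04 / 0.001 = 0.711 < 1, so Stokes' law applies.

0.00350359 m/s


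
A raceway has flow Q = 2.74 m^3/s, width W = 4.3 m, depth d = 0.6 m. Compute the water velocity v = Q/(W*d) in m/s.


Cross-sectional area = W * d = 4.3 * 0.6 = 2.58 m^2
Velocity = Q / A = 2.74 / 2.58 = 1.06202 m/s

1.06202 m/s


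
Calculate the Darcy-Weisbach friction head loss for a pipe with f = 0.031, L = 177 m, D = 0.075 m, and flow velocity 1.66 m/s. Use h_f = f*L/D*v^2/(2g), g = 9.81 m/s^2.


v^2 = 1.66^2 = 2.7556 m^2/s^2
L/D = 177/0.075 = 2360
h_f = f*(L/D)*v^2/(2g) = 0.031 * 2360 * 2.7556 / 19.62 = 10.2752 m

10.2752 m


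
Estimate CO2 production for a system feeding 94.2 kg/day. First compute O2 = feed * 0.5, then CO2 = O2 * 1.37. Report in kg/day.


O2 = 94.2 * 0.5 = 47.1
CO2 = 47.1 * 1.37 = 64.527

64.527 kg/day


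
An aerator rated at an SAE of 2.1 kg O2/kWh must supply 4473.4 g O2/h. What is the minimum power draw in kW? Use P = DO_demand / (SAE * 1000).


SAE in g O2/kWh = 2.1 * 1000 = 2100 g/kWh
P = DO_demand / SAE_g = 4473.4 / 2100 = 2.13019 kW

2.13019 kW


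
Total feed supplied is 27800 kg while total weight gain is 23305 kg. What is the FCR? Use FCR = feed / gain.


FCR = feed consumed / weight gained
FCR = 27800 kg / 23305 kg = 1.19288

1.19288


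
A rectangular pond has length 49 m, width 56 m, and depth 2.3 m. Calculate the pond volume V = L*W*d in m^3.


Base area = L * W = 49 * 56 = 2744 m^2
Volume = area * depth = 2744 * 2.3 = 6311.2 m^3

6311.2 m^3


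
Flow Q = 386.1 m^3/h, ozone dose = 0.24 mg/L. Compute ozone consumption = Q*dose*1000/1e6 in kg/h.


O3 demand (mg/h) = Q * dose * 1000 = 386.1 * 0.24 * 1000 = 92664 mg/h
Convert mg to kg: 92664 / 1e6 = 0.092664 kg/h

0.092664 kg/h


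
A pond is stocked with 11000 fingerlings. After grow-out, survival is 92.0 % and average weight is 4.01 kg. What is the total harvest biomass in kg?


Survivors = 11000 * 92.0/100 = 10120 fish
Harvest biomass = survivors * W_f = 10120 * 4.01 = 40581.2 kg

40581.2 kg


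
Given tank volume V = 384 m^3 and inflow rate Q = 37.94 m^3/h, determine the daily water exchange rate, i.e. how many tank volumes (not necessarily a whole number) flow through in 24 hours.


Daily flow volume = 37.94 m^3/h * 24 h = 910.56 m^3/day
Exchanges = daily flow / tank volume = 910.56 / 384 = 2.37125 exchanges/day

2.37125 exchanges/day


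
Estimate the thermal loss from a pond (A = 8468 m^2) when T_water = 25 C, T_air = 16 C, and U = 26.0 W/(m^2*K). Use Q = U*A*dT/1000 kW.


Temperature difference dT = 25 - 16 = 9 K
Heat loss (W) = U * A * dT = 26.0 * 8468 * 9 = 1981512 W
Convert to kW: 1981512 / 1000 = 1981.512 kW

1981.512 kW


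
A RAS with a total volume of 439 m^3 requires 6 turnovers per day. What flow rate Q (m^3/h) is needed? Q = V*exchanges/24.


Daily recirculation volume = 439 m^3 * 6 = 2634 m^3/day
Flow rate Q = daily volume / 24 h = 2634 / 24 = 109.75 m^3/h

109.75 m^3/h


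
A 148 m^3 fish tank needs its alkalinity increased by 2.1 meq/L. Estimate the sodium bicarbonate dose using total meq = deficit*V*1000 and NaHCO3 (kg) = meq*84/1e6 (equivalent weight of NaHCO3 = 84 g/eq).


Tank volume in L = 148 m^3 * 1000 = 148000 L
Total meq required = 2.1 meq/L * 148000 L = 310800 meq
NaHCO3 mass = 310800 meq * 84 mg/meq / 1e6 = 26.1072 kg

26.1072 kg


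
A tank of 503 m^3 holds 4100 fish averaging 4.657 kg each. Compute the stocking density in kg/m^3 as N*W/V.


Total biomass = 4100 fish * 4.657 kg = 19093.7 kg
Density = total biomass / volume = 19093.7 / 503 = 37.9596 kg/m^3

37.9596 kg/m^3


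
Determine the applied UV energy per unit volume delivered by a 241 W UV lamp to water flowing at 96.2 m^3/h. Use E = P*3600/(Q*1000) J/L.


Energy delivered per hour = 241 W * 3600 s = 867600 J/h
Volume treated per hour = 96.2 m^3/h * 1000 = 96200 L/h
dose = 867600 / 96200 = 9.01871 J/L

9.01871 J/L


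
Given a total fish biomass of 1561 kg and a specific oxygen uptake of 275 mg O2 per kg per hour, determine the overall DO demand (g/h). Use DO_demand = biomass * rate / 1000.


Total O2 consumption (mg/h) = 1561 kg * 275 mg/(kg*h) = 429275 mg/h
Convert to g/h: 429275 / 1000 = 429.275 g/h

429.275 g/h


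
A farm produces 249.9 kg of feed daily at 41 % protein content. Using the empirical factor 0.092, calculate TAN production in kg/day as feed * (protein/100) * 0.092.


Protein in feed = 249.9 * 41/100 = 102.459 kg/day
TAN = protein * 0.092 = 102.459 * 0.092 = 9.426228 kg/day

9.426228 kg/day


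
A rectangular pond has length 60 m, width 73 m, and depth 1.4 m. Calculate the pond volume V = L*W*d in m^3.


Base area = L * W = 60 * 73 = 4380 m^2
Volume = area * depth = 4380 * 1.4 = 6132 m^3

6132 m^3


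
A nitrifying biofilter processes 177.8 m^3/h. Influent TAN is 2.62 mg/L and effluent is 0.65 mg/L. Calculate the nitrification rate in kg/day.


Concentration drop: TAN_in - TAN_out = 2.62 - 0.65 = 1.97 mg/L
Hourly TAN removed = Q * dTAN = 177.8 m^3/h * 1.97 mg/L = 350.266 g/h  (m^3/h * mg/L = g/h)
Daily TAN removed = 350.266 * 24 = 8406.384 g/day
Convert to kg/day: 8406.384 / 1000 = 8.406384 kg/day

8.406384 kg/day


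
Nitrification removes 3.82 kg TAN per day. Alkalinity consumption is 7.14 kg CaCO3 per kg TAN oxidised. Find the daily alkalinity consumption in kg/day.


Alkalinity factor: 7.14 kg CaCO3 consumed per kg TAN nitrified
alk = 3.82 kg TAN * 7.14 = 27.2748 kg CaCO3/day

27.2748 kg CaCO3/day


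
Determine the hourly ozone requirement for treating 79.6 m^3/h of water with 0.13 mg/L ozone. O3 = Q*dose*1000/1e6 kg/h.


O3 demand (mg/h) = Q * dose * 1000 = 79.6 * 0.13 * 1000 = 10348 mg/h
Convert mg to kg: 10348 / 1e6 = 0.010348 kg/h

0.010348 kg/h


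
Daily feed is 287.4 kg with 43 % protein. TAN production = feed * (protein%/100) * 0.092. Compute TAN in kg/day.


Protein in feed = 287.4 * 43/100 = 123.582 kg/day
TAN = protein * 0.092 = 123.582 * 0.092 = 11.369544 kg/day

11.369544 kg/day


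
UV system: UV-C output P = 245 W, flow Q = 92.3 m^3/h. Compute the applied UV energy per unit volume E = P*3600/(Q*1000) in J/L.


Energy delivered per hour = 245 W * 3600 s = 882000 J/h
Volume treated per hour = 92.3 m^3/h * 1000 = 92300 L/h
dose = 882000 / 92300 = 9.5558 J/L

9.5558 J/L


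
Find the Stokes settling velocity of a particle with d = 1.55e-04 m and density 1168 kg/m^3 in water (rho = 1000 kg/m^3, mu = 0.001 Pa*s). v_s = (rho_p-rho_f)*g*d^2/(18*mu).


Density difference: rho_p - rho_f = 1168 - 1000 = 168 kg/m^3
d^2 = (1.55e-04)^2 = 2.4025e-08 m^2
Numerator = (rho_p - rho_f) * g * d^2 = 168 * 9.81 * 2.4025e-08 = 3.9595122e-05
Denominator = 18 * mu = 18 * 0.001 = 0.018
v_s = 3.9595122e-05 / 0.018 = 0.00219973 m/s
Check: Re = rho_f * v_s * d / mu = 1000 * 0.00219973 * 1.55e-04 / 0.001 = 0.341 < 1, so Stokes' law applies.

0.00219973 m/s


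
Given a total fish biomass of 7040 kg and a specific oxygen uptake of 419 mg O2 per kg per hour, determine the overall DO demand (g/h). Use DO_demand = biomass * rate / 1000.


Total O2 consumption (mg/h) = 7040 kg * 419 mg/(kg*h) = 2949760 mg/h
Convert to g/h: 2949760 / 1000 = 2949.76 g/h

2949.76 g/h


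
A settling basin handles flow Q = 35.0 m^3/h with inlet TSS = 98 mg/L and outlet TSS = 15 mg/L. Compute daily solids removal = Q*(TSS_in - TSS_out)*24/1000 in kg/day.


Concentration drop: TSS_in - TSS_out = 98 - 15 = 83 mg/L
Hourly solids removed = Q * dTSS = 35.0 m^3/h * 83 mg/L = 2905 g/h  (m^3/h * mg/L = g/h)
Daily solids removed = 2905 * 24 = 69720 g/day
Convert g to kg: 69720 / 1000 = 69.72 kg/day

69.72 kg/day


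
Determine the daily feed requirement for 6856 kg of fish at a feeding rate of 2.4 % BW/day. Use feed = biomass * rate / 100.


Feeding rate fraction = 2.4% / 100 = 0.024
Daily feed = 6856 kg * 0.024 = 164.544 kg/day

164.544 kg/day


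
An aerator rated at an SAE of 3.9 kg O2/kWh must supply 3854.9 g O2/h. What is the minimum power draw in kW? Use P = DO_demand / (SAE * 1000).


SAE in g O2/kWh = 3.9 * 1000 = 3900 g/kWh
P = DO_demand / SAE_g = 3854.9 / 3900 = 0.988436 kW

0.988436 kW


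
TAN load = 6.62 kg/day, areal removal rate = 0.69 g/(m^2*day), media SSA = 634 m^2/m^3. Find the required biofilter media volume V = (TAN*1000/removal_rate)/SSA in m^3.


A = 6.62*1000 / 0.69 = 9594.2029 m^2
V = 9594.2029 / 634 = 15.1328

15.1328 m^3


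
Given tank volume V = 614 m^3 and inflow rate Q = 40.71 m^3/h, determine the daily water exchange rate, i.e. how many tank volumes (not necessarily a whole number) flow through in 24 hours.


Daily flow volume = 40.71 m^3/h * 24 h = 977.04 m^3/day
Exchanges = daily flow / tank volume = 977.04 / 614 = 1.59127 exchanges/day

1.59127 exchanges/day


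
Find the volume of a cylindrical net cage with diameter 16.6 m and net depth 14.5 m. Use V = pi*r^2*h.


r = d/2 = 16.6/2 = 8.3 m
Base area = pi*r^2 = pi*8.3^2 = 216.42432 m^2
Volume = 216.42432 * 14.5 = 3138.15 m^3

3138.15 m^3


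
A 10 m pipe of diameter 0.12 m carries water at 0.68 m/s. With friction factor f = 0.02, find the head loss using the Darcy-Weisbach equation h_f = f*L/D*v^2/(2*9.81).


v^2 = 0.68^2 = 0.4624 m^2/s^2
L/D = 10/0.12 = 83.333333
h_f = f*(L/D)*v^2/(2g) = 0.02 * 83.333333 * 0.4624 / 19.62 = 0.0392796 m

0.0392796 m


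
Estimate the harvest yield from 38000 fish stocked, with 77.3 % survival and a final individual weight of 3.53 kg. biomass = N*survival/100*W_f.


Survivors = 38000 * 77.3/100 = 29374 fish
Harvest biomass = survivors * W_f = 29374 * 3.53 = 103690.22 kg

103690.22 kg


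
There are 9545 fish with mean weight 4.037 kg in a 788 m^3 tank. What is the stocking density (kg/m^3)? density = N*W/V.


Total biomass = 9545 fish * 4.037 kg = 38533.165 kg
Density = total biomass / volume = 38533.165 / 788 = 48.9 kg/m^3

48.9 kg/m^3


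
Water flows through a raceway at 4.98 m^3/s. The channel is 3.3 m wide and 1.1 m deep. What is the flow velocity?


Cross-sectional area = W * d = 3.3 * 1.1 = 3.63 m^2
Velocity = Q / A = 4.98 / 3.63 = 1.3719 m/s

1.3719 m/s


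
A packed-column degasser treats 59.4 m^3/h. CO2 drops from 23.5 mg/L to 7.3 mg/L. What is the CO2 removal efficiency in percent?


CO2_out / CO2_in = 7.3 / 23.5 = 0.3106383
Fraction remaining = 0.3106383
efficiency = (1 - 0.3106383) * 100 = 68.9362 %

68.9362 %


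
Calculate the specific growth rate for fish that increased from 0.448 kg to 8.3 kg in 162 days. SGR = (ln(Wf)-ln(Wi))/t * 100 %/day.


ln(W_f) = ln(8.3) = 2.1162555
ln(W_i) = ln(0.448) = -0.80296205
ln(W_f) - ln(W_i) = 2.1162555 - -0.80296205 = 2.9192175
SGR = 2.9192175 / 162 * 100 = 1.80199 %/day

1.80199 %/day


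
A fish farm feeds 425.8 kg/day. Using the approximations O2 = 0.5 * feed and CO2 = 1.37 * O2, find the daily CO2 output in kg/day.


O2 = 425.8 * 0.5 = 212.9
CO2 = 212.9 * 1.37 = 291.673

291.673 kg/day


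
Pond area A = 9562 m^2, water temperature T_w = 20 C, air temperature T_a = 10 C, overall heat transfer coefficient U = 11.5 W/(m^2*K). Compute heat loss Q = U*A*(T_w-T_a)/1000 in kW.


Temperature difference dT = 20 - 10 = 10 K
Heat loss (W) = U * A * dT = 11.5 * 9562 * 10 = 1099630 W
Convert to kW: 1099630 / 1000 = 1099.63 kW

1099.63 kW


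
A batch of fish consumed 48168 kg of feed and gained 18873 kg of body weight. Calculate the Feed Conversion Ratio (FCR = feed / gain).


FCR = feed consumed / weight gained
FCR = 48168 kg / 18873 kg = 2.55222

2.55222


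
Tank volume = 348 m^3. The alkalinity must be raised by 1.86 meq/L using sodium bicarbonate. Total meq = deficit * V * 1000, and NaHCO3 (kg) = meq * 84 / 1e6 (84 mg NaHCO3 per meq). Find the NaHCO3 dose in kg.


Tank volume in L = 348 m^3 * 1000 = 348000 L
Total meq required = 1.86 meq/L * 348000 L = 647280 meq
NaHCO3 mass = 647280 meq * 84 mg/meq / 1e6 = 54.3715 kg

54.3715 kg


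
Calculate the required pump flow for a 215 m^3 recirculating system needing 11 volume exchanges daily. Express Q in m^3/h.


Daily recirculation volume = 215 m^3 * 11 = 2365 m^3/day
Flow rate Q = daily volume / 24 h = 2365 / 24 = 98.5417 m^3/h

98.5417 m^3/h


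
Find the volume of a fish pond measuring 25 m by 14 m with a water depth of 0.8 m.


Base area = L * W = 25 * 14 = 350 m^2
Volume = area * depth = 350 * 0.8 = 280 m^3

280 m^3


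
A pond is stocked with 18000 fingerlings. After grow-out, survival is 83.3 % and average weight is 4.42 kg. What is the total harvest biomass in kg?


Survivors = 18000 * 83.3/100 = 14994 fish
Harvest biomass = survivors * W_f = 14994 * 4.42 = 66273.48 kg

66273.48 kg


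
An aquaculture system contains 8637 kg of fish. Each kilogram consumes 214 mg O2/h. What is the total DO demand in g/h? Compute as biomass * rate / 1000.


Total O2 consumption (mg/h) = 8637 kg * 214 mg/(kg*h) = 1848318 mg/h
Convert to g/h: 1848318 / 1000 = 1848.318 g/h

1848.318 g/h


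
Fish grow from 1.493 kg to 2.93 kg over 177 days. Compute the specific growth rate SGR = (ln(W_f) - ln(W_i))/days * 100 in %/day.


ln(W_f) = ln(2.93) = 1.0750024
ln(W_i) = ln(1.493) = 0.40078752
ln(W_f) - ln(W_i) = 1.0750024 - 0.40078752 = 0.67421488
SGR = 0.67421488 / 177 * 100 = 0.380912 %/day

0.380912 %/day


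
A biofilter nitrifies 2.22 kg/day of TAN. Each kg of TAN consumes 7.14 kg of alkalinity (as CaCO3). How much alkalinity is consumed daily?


Alkalinity factor: 7.14 kg CaCO3 consumed per kg TAN nitrified
alk = 2.22 kg TAN * 7.14 = 15.8508 kg CaCO3/day

15.8508 kg CaCO3/day


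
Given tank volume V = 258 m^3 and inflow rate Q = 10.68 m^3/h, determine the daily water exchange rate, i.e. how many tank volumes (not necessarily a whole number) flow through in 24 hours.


Daily flow volume = 10.68 m^3/h * 24 h = 256.32 m^3/day
Exchanges = daily flow / tank volume = 256.32 / 258 = 0.993488 exchanges/day

0.993488 exchanges/day


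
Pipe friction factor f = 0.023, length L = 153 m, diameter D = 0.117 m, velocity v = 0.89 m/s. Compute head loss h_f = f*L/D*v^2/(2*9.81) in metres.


v^2 = 0.89^2 = 0.7921 m^2/s^2
L/D = 153/0.117 = 1307.6923
h_f = f*(L/D)*v^2/(2g) = 0.023 * 1307.6923 * 0.7921 / 19.62 = 1.21427 m

1.21427 m


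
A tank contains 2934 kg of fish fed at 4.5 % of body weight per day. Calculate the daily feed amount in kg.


Feeding rate fraction = 4.5% / 100 = 0.045
Daily feed = 2934 kg * 0.045 = 132.03 kg/day

132.03 kg/day


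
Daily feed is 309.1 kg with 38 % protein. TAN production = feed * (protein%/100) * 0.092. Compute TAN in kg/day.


Protein in feed = 309.1 * 38/100 = 117.458 kg/day
TAN = protein * 0.092 = 117.458 * 0.092 = 10.806136 kg/day

10.806136 kg/day


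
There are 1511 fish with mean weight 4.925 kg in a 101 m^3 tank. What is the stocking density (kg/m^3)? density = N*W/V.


Total biomass = 1511 fish * 4.925 kg = 7441.675 kg
Density = total biomass / volume = 7441.675 / 101 = 73.68 kg/m^3

73.68 kg/m^3


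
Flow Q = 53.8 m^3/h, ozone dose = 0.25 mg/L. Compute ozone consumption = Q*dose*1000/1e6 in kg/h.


O3 demand (mg/h) = Q * dose * 1000 = 53.8 * 0.25 * 1000 = 13450 mg/h
Convert mg to kg: 13450 / 1e6 = 0.01345 kg/h

0.01345 kg/h


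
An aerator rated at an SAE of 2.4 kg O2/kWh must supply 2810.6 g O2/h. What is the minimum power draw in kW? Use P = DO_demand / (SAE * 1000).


SAE in g O2/kWh = 2.4 * 1000 = 2400 g/kWh
P = DO_demand / SAE_g = 2810.6 / 2400 = 1.17108 kW

1.17108 kW


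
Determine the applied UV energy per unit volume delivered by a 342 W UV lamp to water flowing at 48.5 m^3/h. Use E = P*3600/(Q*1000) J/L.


Energy delivered per hour = 342 W * 3600 s = 1231200 J/h
Volume treated per hour = 48.5 m^3/h * 1000 = 48500 L/h
dose = 1231200 / 48500 = 25.3856 J/L

25.3856 J/L


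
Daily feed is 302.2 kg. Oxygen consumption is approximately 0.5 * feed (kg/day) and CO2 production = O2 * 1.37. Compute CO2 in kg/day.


O2 = 302.2 * 0.5 = 151.1
CO2 = 151.1 * 1.37 = 207.007

207.007 kg/day


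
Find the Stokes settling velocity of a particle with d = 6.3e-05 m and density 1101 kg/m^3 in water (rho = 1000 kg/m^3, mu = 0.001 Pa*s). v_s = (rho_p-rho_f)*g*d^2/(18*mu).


Density difference: rho_p - rho_f = 1101 - 1000 = 101 kg/m^3
d^2 = (6.3e-05)^2 = 3.969e-09 m^2
Numerator = (rho_p - rho_f) * g * d^2 = 101 * 9.81 * 3.969e-09 = 3.9325249e-06
Denominator = 18 * mu = 18 * 0.001 = 0.018
v_s = 3.9325249e-06 / 0.018 = 2.18474e-04 m/s
Check: Re = rho_f * v_s * d / mu = 1000 * 2.18474e-04 * 6.3e-05 / 0.001 = 0.0138 < 1, so Stokes' law applies.

2.18474e-04 m/s


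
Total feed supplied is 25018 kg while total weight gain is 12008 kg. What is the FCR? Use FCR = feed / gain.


FCR = feed consumed / weight gained
FCR = 25018 kg / 12008 kg = 2.08344

2.08344


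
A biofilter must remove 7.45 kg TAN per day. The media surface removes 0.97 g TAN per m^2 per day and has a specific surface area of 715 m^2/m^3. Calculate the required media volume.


A = 7.45*1000 / 0.97 = 7680.4124 m^2
V = 7680.4124 / 715 = 10.7418

10.7418 m^3


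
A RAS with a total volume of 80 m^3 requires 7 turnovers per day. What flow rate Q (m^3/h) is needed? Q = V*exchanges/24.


Daily recirculation volume = 80 m^3 * 7 = 560 m^3/day
Flow rate Q = daily volume / 24 h = 560 / 24 = 23.3333 m^3/h

23.3333 m^3/h


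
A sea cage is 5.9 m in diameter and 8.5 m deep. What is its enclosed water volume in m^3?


r = d/2 = 5.9/2 = 2.95 m
Base area = pi*r^2 = pi*2.95^2 = 27.33971 m^2
Volume = 27.33971 * 8.5 = 232.388 m^3

232.388 m^3


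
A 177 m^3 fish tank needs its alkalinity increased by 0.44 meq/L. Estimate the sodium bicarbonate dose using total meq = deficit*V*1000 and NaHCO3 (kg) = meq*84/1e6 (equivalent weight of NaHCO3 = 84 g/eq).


Tank volume in L = 177 m^3 * 1000 = 177000 L
Total meq required = 0.44 meq/L * 177000 L = 77880 meq
NaHCO3 mass = 77880 meq * 84 mg/meq / 1e6 = 6.54192 kg

6.54192 kg


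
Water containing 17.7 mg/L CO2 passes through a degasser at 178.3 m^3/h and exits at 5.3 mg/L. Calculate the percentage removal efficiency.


CO2_out / CO2_in = 5.3 / 17.7 = 0.29943503
Fraction remaining = 0.29943503
efficiency = (1 - 0.29943503) * 100 = 70.0565 %

70.0565 %


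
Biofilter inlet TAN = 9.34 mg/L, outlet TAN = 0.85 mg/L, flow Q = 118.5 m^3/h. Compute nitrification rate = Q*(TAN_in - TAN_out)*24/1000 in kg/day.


Concentration drop: TAN_in - TAN_out = 9.34 - 0.85 = 8.49 mg/L
Hourly TAN removed = Q * dTAN = 118.5 m^3/h * 8.49 mg/L = 1006.065 g/h  (m^3/h * mg/L = g/h)
Daily TAN removed = 1006.065 * 24 = 24145.56 g/day
Convert to kg/day: 24145.56 / 1000 = 24.14556 kg/day

24.14556 kg/day


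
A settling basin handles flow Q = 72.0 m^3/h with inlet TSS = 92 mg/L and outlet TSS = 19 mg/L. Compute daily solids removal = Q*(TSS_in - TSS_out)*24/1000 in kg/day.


Concentration drop: TSS_in - TSS_out = 92 - 19 = 73 mg/L
Hourly solids removed = Q * dTSS = 72.0 m^3/h * 73 mg/L = 5256 g/h  (m^3/h * mg/L = g/h)
Daily solids removed = 5256 * 24 = 126144 g/day
Convert g to kg: 126144 / 1000 = 126.144 kg/day

126.144 kg/day


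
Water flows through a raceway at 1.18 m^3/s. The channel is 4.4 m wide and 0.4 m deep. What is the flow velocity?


Cross-sectional area = W * d = 4.4 * 0.4 = 1.76 m^2
Velocity = Q / A = 1.18 / 1.76 = 0.670455 m/s

0.670455 m/s


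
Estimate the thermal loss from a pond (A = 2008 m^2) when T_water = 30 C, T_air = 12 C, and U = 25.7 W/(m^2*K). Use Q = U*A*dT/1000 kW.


Temperature difference dT = 30 - 12 = 18 K
Heat loss (W) = U * A * dT = 25.7 * 2008 * 18 = 928900.8 W
Convert to kW: 928900.8 / 1000 = 928.9008 kW

928.9008 kW


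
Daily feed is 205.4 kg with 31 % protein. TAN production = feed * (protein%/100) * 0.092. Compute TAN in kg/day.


Protein in feed = 205.4 * 31/100 = 63.674 kg/day
TAN = protein * 0.092 = 63.674 * 0.092 = 5.858008 kg/day

5.858008 kg/day


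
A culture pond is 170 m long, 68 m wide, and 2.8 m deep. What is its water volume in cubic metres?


Base area = L * W = 170 * 68 = 11560 m^2
Volume = area * depth = 11560 * 2.8 = 32368 m^3

32368 m^3


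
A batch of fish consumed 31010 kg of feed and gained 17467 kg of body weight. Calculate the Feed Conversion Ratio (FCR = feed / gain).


FCR = feed consumed / weight gained
FCR = 31010 kg / 17467 kg = 1.77535

1.77535


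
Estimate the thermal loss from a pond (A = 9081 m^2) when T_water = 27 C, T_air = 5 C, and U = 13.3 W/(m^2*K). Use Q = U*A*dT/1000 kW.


Temperature difference dT = 27 - 5 = 22 K
Heat loss (W) = U * A * dT = 13.3 * 9081 * 22 = 2657100.6 W
Convert to kW: 2657100.6 / 1000 = 2657.1006 kW

2657.1006 kW


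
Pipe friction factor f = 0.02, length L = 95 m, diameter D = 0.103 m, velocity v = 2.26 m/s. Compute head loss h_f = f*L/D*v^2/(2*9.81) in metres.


v^2 = 2.26^2 = 5.1076 m^2/s^2
L/D = 95/0.103 = 922.3301
h_f = f*(L/D)*v^2/(2g) = 0.02 * 922.3301 * 5.1076 / 19.62 = 4.80213 m

4.80213 m


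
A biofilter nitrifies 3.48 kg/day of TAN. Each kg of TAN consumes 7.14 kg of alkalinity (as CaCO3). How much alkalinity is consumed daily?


Alkalinity factor: 7.14 kg CaCO3 consumed per kg TAN nitrified
alk = 3.48 kg TAN * 7.14 = 24.8472 kg CaCO3/day

24.8472 kg CaCO3/day


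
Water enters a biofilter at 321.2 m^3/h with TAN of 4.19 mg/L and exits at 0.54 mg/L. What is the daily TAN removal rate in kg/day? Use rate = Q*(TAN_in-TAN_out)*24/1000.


Concentration drop: TAN_in - TAN_out = 4.19 - 0.54 = 3.65 mg/L
Hourly TAN removed = Q * dTAN = 321.2 m^3/h * 3.65 mg/L = 1172.38 g/h  (m^3/h * mg/L = g/h)
Daily TAN removed = 1172.38 * 24 = 28137.12 g/day
Convert to kg/day: 28137.12 / 1000 = 28.13712 kg/day

28.13712 kg/day


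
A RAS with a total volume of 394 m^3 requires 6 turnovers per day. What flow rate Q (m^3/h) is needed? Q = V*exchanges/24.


Daily recirculation volume = 394 m^3 * 6 = 2364 m^3/day
Flow rate Q = daily volume / 24 h = 2364 / 24 = 98.5 m^3/h

98.5 m^3/h


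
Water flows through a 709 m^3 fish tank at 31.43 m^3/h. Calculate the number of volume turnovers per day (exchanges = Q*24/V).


Daily flow volume = 31.43 m^3/h * 24 h = 754.32 m^3/day
Exchanges = daily flow / tank volume = 754.32 / 709 = 1.06392 exchanges/day

1.06392 exchanges/day


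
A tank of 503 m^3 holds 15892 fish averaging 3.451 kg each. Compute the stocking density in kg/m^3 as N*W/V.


Total biomass = 15892 fish * 3.451 kg = 54843.292 kg
Density = total biomass / volume = 54843.292 / 503 = 109.032 kg/m^3

109.032 kg/m^3


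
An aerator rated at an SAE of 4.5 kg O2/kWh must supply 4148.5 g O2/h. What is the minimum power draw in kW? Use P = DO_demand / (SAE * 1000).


SAE in g O2/kWh = 4.5 * 1000 = 4500 g/kWh
P = DO_demand / SAE_g = 4148.5 / 4500 = 0.921889 kW

0.921889 kW


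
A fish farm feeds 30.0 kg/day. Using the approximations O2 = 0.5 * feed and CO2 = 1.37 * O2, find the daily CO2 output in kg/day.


O2 = 30.0 * 0.5 = 15
CO2 = 15 * 1.37 = 20.55

20.55 kg/day


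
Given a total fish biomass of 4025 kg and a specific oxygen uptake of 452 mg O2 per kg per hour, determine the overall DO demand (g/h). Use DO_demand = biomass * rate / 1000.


Total O2 consumption (mg/h) = 4025 kg * 452 mg/(kg*h) = 1819300 mg/h
Convert to g/h: 1819300 / 1000 = 1819.3 g/h

1819.3 g/h


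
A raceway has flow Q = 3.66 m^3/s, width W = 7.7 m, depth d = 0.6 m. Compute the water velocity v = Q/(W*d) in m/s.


Cross-sectional area = W * d = 7.7 * 0.6 = 4.62 m^2
Velocity = Q / A = 3.66 / 4.62 = 0.792208 m/s

0.792208 m/s


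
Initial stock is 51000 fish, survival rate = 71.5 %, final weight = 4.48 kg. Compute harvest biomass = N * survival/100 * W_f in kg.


Survivors = 51000 * 71.5/100 = 36465 fish
Harvest biomass = survivors * W_f = 36465 * 4.48 = 163363.2 kg

163363.2 kg


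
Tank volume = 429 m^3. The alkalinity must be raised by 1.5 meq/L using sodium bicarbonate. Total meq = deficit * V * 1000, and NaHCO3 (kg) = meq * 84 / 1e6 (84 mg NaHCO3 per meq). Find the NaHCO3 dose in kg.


Tank volume in L = 429 m^3 * 1000 = 429000 L
Total meq required = 1.5 meq/L * 429000 L = 643500 meq
NaHCO3 mass = 643500 meq * 84 mg/meq / 1e6 = 54.054 kg

54.054 kg


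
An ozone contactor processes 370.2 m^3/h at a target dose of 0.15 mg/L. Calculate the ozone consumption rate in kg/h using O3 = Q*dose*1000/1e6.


O3 demand (mg/h) = Q * dose * 1000 = 370.2 * 0.15 * 1000 = 55530 mg/h
Convert mg to kg: 55530 / 1e6 = 0.05553 kg/h

0.05553 kg/h


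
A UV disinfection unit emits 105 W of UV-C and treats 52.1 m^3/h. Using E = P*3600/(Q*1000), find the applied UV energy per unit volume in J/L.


Energy delivered per hour = 105 W * 3600 s = 378000 J/h
Volume treated per hour = 52.1 m^3/h * 1000 = 52100 L/h
dose = 378000 / 52100 = 7.25528 J/L

7.25528 J/L


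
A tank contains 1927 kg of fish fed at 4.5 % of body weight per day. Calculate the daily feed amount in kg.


Feeding rate fraction = 4.5% / 100 = 0.045
Daily feed = 1927 kg * 0.045 = 86.715 kg/day

86.715 kg/day


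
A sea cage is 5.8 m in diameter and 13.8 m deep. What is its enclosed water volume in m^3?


r = d/2 = 5.8/2 = 2.9 m
Base area = pi*r^2 = pi*2.9^2 = 26.420794 m^2
Volume = 26.420794 * 13.8 = 364.607 m^3

364.607 m^3


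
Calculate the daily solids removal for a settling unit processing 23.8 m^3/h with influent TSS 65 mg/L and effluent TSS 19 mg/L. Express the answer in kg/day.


Concentration drop: TSS_in - TSS_out = 65 - 19 = 46 mg/L
Hourly solids removed = Q * dTSS = 23.8 m^3/h * 46 mg/L = 1094.8 g/h  (m^3/h * mg/L = g/h)
Daily solids removed = 1094.8 * 24 = 26275.2 g/day
Convert g to kg: 26275.2 / 1000 = 26.2752 kg/day

26.2752 kg/day


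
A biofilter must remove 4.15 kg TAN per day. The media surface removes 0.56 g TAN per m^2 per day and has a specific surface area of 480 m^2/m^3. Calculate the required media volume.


A = 4.15*1000 / 0.56 = 7410.7143 m^2
V = 7410.7143 / 480 = 15.439

15.439 m^3


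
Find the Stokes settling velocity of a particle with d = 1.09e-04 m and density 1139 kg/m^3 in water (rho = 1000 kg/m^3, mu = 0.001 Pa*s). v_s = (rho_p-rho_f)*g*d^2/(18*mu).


Density difference: rho_p - rho_f = 1139 - 1000 = 139 kg/m^3
d^2 = (1.09e-04)^2 = 1.1881e-08 m^2
Numerator = (rho_p - rho_f) * g * d^2 = 139 * 9.81 * 1.1881e-08 = 1.6200813e-05
Denominator = 18 * mu = 18 * 0.001 = 0.018
v_s = 1.6200813e-05 / 0.018 = 9.00045e-04 m/s
Check: Re = rho_f * v_s * d / mu = 1000 * 9.00045e-04 * 1.09e-04 / 0.001 = 0.0981 < 1, so Stokes' law applies.

9.00045e-04 m/s


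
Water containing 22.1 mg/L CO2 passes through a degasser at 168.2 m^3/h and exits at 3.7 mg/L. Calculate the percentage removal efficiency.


CO2_out / CO2_in = 3.7 / 22.1 = 0.16742081
Fraction remaining = 0.16742081
efficiency = (1 - 0.16742081) * 100 = 83.2579 %

83.2579 %


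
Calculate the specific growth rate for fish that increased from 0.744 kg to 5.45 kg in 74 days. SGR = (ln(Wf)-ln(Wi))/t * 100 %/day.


ln(W_f) = ln(5.45) = 1.6956156
ln(W_i) = ln(0.744) = -0.29571424
ln(W_f) - ln(W_i) = 1.6956156 - -0.29571424 = 1.9913298
SGR = 1.9913298 / 74 * 100 = 2.69099 %/day

2.69099 %/day


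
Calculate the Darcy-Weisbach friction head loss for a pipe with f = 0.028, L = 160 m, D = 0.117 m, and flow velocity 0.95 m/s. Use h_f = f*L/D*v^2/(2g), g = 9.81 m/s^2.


v^2 = 0.95^2 = 0.9025 m^2/s^2
L/D = 160/0.117 = 1367.5214
h_f = f*(L/D)*v^2/(2g) = 0.028 * 1367.5214 * 0.9025 / 19.62 = 1.76133 m

1.76133 m


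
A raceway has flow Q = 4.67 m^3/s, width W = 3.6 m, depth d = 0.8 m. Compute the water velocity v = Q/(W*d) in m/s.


Cross-sectional area = W * d = 3.6 * 0.8 = 2.88 m^2
Velocity = Q / A = 4.67 / 2.88 = 1.62153 m/s

1.62153 m/s


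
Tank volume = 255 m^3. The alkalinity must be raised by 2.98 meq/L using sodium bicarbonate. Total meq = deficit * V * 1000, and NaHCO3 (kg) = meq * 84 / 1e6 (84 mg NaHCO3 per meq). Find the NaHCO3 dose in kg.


Tank volume in L = 255 m^3 * 1000 = 255000 L
Total meq required = 2.98 meq/L * 255000 L = 759900 meq
NaHCO3 mass = 759900 meq * 84 mg/meq / 1e6 = 63.8316 kg

63.8316 kg


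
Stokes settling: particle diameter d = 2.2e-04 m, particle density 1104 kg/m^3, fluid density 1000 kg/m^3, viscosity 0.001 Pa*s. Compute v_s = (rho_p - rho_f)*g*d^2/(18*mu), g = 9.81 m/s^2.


Density difference: rho_p - rho_f = 1104 - 1000 = 104 kg/m^3
d^2 = (2.2e-04)^2 = 4.84e-08 m^2
Numerator = (rho_p - rho_f) * g * d^2 = 104 * 9.81 * 4.84e-08 = 4.9379616e-05
Denominator = 18 * mu = 18 * 0.001 = 0.018
v_s = 4.9379616e-05 / 0.018 = 0.00274331 m/s
Check: Re = rho_f * v_s * d / mu = 1000 * 0.00274331 * 2.2e-04 / 0.001 = 0.604 < 1, so Stokes' law applies.

0.00274331 m/s


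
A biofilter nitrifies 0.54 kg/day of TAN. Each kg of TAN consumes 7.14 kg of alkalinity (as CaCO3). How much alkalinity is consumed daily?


Alkalinity factor: 7.14 kg CaCO3 consumed per kg TAN nitrified
alk = 0.54 kg TAN * 7.14 = 3.8556 kg CaCO3/day

3.8556 kg CaCO3/day


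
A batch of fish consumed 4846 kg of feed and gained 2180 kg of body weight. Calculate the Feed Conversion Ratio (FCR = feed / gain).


FCR = feed consumed / weight gained
FCR = 4846 kg / 2180 kg = 2.22294

2.22294


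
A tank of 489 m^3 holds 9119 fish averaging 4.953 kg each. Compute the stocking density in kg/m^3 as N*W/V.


Total biomass = 9119 fish * 4.953 kg = 45166.407 kg
Density = total biomass / volume = 45166.407 / 489 = 92.3648 kg/m^3

92.3648 kg/m^3


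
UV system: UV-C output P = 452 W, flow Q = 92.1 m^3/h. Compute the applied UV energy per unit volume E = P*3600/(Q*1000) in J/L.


Energy delivered per hour = 452 W * 3600 s = 1627200 J/h
Volume treated per hour = 92.1 m^3/h * 1000 = 92100 L/h
dose = 1627200 / 92100 = 17.6678 J/L

17.6678 J/L
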